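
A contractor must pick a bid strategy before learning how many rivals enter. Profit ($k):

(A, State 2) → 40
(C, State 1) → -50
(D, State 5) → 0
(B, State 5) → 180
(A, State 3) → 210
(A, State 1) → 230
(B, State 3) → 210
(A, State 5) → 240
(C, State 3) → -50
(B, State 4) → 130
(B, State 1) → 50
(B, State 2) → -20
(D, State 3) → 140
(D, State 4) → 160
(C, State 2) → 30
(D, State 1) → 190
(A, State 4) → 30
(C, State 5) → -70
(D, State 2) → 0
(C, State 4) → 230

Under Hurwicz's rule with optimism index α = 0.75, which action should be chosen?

A

A: 0.75·240 + 0.25·30 = 187.5
B: 0.75·210 + 0.25·(-20) = 152.5
C: 0.75·230 + 0.25·(-70) = 155
D: 0.75·190 + 0.25·0 = 142.5
Highest Hurwicz score = 187.5 → A.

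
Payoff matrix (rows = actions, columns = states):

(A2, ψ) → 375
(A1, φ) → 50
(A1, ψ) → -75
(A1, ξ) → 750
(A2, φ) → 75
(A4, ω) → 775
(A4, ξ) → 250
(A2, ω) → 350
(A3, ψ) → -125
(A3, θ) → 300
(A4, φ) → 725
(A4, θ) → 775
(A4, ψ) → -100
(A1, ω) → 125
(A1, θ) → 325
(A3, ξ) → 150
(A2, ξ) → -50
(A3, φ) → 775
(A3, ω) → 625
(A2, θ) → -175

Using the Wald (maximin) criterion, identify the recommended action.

Row minima: A1=-75, A2=-175, A3=-125, A4=-100
Best worst-case = -75 → A1.

A1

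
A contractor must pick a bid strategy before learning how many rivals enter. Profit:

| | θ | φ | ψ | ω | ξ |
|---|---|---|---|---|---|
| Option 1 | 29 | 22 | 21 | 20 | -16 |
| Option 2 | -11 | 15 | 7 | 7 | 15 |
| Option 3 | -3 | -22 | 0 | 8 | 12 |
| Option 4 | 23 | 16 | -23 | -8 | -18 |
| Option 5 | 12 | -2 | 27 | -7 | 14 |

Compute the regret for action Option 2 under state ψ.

Best payoff under ψ is 27.
Regret = 27 − 7 = 20.

20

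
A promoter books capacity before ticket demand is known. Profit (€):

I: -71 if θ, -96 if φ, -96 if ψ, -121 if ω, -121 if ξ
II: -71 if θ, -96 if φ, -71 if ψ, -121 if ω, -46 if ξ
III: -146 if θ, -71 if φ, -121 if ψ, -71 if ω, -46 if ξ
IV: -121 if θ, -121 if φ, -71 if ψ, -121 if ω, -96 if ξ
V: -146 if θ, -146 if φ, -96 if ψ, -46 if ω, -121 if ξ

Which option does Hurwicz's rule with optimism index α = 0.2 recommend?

I: 0.2·(-71) + 0.8·(-121) = -111
II: 0.2·(-46) + 0.8·(-121) = -106
III: 0.2·(-46) + 0.8·(-146) = -126
IV: 0.2·(-71) + 0.8·(-121) = -111
V: 0.2·(-46) + 0.8·(-146) = -126
Highest Hurwicz score = -106 → II.

II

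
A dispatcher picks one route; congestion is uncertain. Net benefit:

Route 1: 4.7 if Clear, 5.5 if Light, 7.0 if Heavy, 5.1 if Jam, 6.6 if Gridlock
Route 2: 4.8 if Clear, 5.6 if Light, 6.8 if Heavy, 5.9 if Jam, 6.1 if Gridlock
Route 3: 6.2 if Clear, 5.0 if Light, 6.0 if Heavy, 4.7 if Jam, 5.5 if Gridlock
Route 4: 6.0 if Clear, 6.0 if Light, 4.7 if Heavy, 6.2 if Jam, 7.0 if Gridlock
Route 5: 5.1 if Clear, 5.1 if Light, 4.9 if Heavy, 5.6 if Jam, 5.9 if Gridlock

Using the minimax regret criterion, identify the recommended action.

Column bests: Clear=6.2, Light=6.0, Heavy=7.0, Jam=6.2, Gridlock=7.0.
Route 1 regrets: 1.5, 0.5, 0.0, 1.1, 0.4 → max 1.5
Route 2 regrets: 1.4, 0.4, 0.2, 0.3, 0.9 → max 1.4
Route 3 regrets: 0.0, 1.0, 1.0, 1.5, 1.5 → max 1.5
Route 4 regrets: 0.2, 0.0, 2.3, 0.0, 0.0 → max 2.3
Route 5 regrets: 1.1, 0.9, 2.1, 0.6, 1.1 → max 2.1
Smallest max regret = 1.4 → Route 2.

Route 2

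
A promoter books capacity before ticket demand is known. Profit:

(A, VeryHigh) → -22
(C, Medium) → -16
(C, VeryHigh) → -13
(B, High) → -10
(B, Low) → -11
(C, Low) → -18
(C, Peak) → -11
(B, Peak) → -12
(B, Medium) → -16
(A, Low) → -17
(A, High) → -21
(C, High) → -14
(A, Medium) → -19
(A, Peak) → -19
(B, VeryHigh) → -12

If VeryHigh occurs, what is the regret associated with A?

10

Best payoff under VeryHigh is -12.
Regret = -12 − (-22) = 10.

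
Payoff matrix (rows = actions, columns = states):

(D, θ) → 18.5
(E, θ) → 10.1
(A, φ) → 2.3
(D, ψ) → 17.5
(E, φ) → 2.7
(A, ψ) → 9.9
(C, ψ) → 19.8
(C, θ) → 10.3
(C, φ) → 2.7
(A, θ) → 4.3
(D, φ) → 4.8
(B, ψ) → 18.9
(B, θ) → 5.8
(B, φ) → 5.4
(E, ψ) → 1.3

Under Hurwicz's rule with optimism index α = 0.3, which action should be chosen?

B

A: 0.3·9.9 + 0.7·2.3 = 4.58
B: 0.3·18.9 + 0.7·5.4 = 9.45
C: 0.3·19.8 + 0.7·2.7 = 7.83
D: 0.3·18.5 + 0.7·4.8 = 8.91
E: 0.3·10.1 + 0.7·1.3 = 3.94
Highest Hurwicz score = 9.45 → B.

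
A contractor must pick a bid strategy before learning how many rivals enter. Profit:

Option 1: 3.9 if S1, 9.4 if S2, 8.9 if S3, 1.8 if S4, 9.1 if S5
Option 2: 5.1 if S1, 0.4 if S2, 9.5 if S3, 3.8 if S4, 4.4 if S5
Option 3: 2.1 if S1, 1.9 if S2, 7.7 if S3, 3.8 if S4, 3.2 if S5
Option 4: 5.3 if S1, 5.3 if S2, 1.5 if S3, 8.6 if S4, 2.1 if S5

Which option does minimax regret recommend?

Column bests: S1=5.3, S2=9.4, S3=9.5, S4=8.6, S5=9.1.
Option 1 regrets: 1.4, 0.0, 0.6, 6.8, 0.0 → max 6.8
Option 2 regrets: 0.2, 9.0, 0.0, 4.8, 4.7 → max 9.0
Option 3 regrets: 3.2, 7.5, 1.8, 4.8, 5.9 → max 7.5
Option 4 regrets: 0.0, 4.1, 8.0, 0.0, 7.0 → max 8.0
Smallest max regret = 6.8 → Option 1.

Option 1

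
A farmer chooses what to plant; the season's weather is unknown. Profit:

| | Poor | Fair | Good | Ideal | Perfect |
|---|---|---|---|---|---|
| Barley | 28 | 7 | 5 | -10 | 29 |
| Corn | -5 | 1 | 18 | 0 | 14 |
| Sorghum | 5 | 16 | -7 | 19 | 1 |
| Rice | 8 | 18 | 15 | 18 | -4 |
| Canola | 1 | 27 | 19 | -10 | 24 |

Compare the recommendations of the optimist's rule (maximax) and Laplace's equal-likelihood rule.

Row maxima: Barley=29, Corn=18, Sorghum=19, Rice=18, Canola=27
Best best-case = 29 → Barley.
Row averages: Barley=11.8, Corn=5.6, Sorghum=6.8, Rice=11, Canola=12.2
Highest average = 12.2 → Canola.

maximax → Barley; laplace → Canola (disagree)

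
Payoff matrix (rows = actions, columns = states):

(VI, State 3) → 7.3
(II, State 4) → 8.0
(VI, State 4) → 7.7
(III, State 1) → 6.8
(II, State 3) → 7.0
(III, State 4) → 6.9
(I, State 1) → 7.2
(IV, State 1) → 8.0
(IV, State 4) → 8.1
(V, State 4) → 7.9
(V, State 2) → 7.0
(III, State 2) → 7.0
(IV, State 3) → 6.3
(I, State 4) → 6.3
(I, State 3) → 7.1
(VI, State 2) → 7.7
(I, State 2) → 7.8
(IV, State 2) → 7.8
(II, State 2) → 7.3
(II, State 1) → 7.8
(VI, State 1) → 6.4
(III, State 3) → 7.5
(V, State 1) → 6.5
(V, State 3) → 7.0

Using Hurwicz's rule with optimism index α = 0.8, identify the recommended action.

II

I: 0.8·7.8 + 0.2·6.3 = 7.5
II: 0.8·8.0 + 0.2·7.0 = 7.8
III: 0.8·7.5 + 0.2·6.8 = 7.36
IV: 0.8·8.1 + 0.2·6.3 = 7.74
V: 0.8·7.9 + 0.2·6.5 = 7.62
VI: 0.8·7.7 + 0.2·6.4 = 7.44
Highest Hurwicz score = 7.8 → II.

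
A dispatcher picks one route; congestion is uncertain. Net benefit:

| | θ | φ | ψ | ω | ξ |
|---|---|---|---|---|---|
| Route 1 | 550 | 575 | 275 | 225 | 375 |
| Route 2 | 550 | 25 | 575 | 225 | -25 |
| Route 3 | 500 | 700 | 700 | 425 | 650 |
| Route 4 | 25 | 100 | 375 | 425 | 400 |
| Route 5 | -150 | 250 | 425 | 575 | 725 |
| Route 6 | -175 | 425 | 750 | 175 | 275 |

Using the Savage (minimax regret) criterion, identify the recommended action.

Route 3

Column bests: θ=550, φ=700, ψ=750, ω=575, ξ=725.
Route 1 regrets: 0, 125, 475, 350, 350 → max 475
Route 2 regrets: 0, 675, 175, 350, 750 → max 750
Route 3 regrets: 50, 0, 50, 150, 75 → max 150
Route 4 regrets: 525, 600, 375, 150, 325 → max 600
Route 5 regrets: 700, 450, 325, 0, 0 → max 700
Route 6 regrets: 725, 275, 0, 400, 450 → max 725
Smallest max regret = 150 → Route 3.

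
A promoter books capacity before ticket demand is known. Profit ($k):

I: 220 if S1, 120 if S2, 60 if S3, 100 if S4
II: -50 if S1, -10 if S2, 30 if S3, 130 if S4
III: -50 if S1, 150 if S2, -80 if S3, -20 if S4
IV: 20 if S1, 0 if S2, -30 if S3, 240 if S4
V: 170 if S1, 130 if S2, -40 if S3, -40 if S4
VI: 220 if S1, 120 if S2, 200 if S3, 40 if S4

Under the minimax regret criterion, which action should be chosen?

Column bests: S1=220, S2=150, S3=200, S4=240.
I regrets: 0, 30, 140, 140 → max 140
II regrets: 270, 160, 170, 110 → max 270
III regrets: 270, 0, 280, 260 → max 280
IV regrets: 200, 150, 230, 0 → max 230
V regrets: 50, 20, 240, 280 → max 280
VI regrets: 0, 30, 0, 200 → max 200
Smallest max regret = 140 → I.

I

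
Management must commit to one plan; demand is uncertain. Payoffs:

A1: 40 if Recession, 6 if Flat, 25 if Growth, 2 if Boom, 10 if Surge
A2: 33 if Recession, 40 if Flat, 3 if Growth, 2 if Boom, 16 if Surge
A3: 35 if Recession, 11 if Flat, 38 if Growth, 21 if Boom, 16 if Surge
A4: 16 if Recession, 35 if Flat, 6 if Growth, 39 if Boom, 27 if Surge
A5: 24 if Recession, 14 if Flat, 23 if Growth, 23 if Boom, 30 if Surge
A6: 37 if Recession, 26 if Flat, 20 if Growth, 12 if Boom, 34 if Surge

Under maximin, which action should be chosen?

Row minima: A1=2, A2=2, A3=11, A4=6, A5=14, A6=12
Best worst-case = 14 → A5.

A5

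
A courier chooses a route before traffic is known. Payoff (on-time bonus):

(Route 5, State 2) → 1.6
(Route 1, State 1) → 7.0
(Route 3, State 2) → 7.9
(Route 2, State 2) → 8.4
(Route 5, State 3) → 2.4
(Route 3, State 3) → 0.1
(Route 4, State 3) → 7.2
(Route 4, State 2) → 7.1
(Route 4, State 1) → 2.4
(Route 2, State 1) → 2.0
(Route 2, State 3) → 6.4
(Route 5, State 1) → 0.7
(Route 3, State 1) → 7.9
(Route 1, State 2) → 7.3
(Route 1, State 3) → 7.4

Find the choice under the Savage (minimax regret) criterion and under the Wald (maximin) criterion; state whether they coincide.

minimax regret → Route 1; maximin → Route 1 (agree)

Column bests: State 1=7.9, State 2=8.4, State 3=7.4.
Route 1 regrets: 0.9, 1.1, 0.0 → max 1.1
Route 2 regrets: 5.9, 0.0, 1.0 → max 5.9
Route 3 regrets: 0.0, 0.5, 7.3 → max 7.3
Route 4 regrets: 5.5, 1.3, 0.2 → max 5.5
Route 5 regrets: 7.2, 6.8, 5.0 → max 7.2
Smallest max regret = 1.1 → Route 1.
Row minima: Route 1=7.0, Route 2=2.0, Route 3=0.1, Route 4=2.4, Route 5=0.7
Best worst-case = 7.0 → Route 1.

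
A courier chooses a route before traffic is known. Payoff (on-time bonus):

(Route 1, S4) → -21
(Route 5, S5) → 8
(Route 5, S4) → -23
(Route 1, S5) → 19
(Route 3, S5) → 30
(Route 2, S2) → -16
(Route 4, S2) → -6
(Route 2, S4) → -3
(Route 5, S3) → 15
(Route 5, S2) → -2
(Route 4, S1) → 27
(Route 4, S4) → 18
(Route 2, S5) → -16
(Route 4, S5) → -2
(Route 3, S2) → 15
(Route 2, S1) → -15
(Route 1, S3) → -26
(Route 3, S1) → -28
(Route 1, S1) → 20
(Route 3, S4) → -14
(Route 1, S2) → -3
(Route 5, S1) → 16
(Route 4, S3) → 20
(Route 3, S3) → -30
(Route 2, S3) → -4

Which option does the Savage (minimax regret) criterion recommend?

Route 4

Column bests: S1=27, S2=15, S3=20, S4=18, S5=30.
Route 1 regrets: 7, 18, 46, 39, 11 → max 46
Route 2 regrets: 42, 31, 24, 21, 46 → max 46
Route 3 regrets: 55, 0, 50, 32, 0 → max 55
Route 4 regrets: 0, 21, 0, 0, 32 → max 32
Route 5 regrets: 11, 17, 5, 41, 22 → max 41
Smallest max regret = 32 → Route 4.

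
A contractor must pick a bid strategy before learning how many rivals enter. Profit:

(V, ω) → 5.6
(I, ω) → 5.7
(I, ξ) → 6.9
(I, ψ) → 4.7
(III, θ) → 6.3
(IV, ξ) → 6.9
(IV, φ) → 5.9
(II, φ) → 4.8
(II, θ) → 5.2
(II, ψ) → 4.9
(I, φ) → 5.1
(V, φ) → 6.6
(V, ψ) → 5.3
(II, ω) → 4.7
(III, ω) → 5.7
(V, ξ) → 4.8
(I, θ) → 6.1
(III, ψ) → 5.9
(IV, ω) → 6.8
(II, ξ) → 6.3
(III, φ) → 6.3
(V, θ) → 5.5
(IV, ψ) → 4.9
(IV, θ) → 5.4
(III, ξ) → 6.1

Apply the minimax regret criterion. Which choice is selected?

IV

Column bests: θ=6.3, φ=6.6, ψ=5.9, ω=6.8, ξ=6.9.
I regrets: 0.2, 1.5, 1.2, 1.1, 0.0 → max 1.5
II regrets: 1.1, 1.8, 1.0, 2.1, 0.6 → max 2.1
III regrets: 0.0, 0.3, 0.0, 1.1, 0.8 → max 1.1
IV regrets: 0.9, 0.7, 1.0, 0.0, 0.0 → max 1.0
V regrets: 0.8, 0.0, 0.6, 1.2, 2.1 → max 2.1
Smallest max regret = 1.0 → IV.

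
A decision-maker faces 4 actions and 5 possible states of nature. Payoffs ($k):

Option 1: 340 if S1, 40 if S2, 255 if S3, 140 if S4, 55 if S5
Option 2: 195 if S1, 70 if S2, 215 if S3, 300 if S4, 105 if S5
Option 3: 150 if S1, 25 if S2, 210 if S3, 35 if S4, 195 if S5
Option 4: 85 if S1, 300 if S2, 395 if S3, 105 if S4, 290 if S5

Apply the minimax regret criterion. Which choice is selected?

Column bests: S1=340, S2=300, S3=395, S4=300, S5=290.
Option 1 regrets: 0, 260, 140, 160, 235 → max 260
Option 2 regrets: 145, 230, 180, 0, 185 → max 230
Option 3 regrets: 190, 275, 185, 265, 95 → max 275
Option 4 regrets: 255, 0, 0, 195, 0 → max 255
Smallest max regret = 230 → Option 2.

Option 2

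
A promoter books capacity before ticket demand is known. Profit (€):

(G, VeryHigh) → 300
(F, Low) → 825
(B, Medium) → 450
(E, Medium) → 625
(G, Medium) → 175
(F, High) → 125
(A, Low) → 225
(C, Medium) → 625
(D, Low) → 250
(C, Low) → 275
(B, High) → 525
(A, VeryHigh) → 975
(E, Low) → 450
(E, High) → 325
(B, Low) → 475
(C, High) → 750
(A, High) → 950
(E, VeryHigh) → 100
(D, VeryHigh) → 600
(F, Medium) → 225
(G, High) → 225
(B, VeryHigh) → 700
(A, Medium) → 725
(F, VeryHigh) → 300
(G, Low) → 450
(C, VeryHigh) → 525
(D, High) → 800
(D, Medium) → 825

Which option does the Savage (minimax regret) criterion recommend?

Column bests: Low=825, Medium=825, High=950, VeryHigh=975.
A regrets: 600, 100, 0, 0 → max 600
B regrets: 350, 375, 425, 275 → max 425
C regrets: 550, 200, 200, 450 → max 550
D regrets: 575, 0, 150, 375 → max 575
E regrets: 375, 200, 625, 875 → max 875
F regrets: 0, 600, 825, 675 → max 825
G regrets: 375, 650, 725, 675 → max 725
Smallest max regret = 425 → B.

B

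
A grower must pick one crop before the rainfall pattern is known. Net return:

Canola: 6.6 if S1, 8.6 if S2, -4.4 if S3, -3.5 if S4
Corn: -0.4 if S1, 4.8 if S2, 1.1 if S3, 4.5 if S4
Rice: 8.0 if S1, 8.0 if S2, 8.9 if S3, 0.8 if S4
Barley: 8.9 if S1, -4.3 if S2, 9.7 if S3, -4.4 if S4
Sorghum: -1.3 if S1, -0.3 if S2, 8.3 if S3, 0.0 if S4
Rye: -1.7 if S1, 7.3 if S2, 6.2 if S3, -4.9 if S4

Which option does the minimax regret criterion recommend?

Rice

Column bests: S1=8.9, S2=8.6, S3=9.7, S4=4.5.
Canola regrets: 2.3, 0.0, 14.1, 8.0 → max 14.1
Corn regrets: 9.3, 3.8, 8.6, 0.0 → max 9.3
Rice regrets: 0.9, 0.6, 0.8, 3.7 → max 3.7
Barley regrets: 0.0, 12.9, 0.0, 8.9 → max 12.9
Sorghum regrets: 10.2, 8.9, 1.4, 4.5 → max 10.2
Rye regrets: 10.6, 1.3, 3.5, 9.4 → max 10.6
Smallest max regret = 3.7 → Rice.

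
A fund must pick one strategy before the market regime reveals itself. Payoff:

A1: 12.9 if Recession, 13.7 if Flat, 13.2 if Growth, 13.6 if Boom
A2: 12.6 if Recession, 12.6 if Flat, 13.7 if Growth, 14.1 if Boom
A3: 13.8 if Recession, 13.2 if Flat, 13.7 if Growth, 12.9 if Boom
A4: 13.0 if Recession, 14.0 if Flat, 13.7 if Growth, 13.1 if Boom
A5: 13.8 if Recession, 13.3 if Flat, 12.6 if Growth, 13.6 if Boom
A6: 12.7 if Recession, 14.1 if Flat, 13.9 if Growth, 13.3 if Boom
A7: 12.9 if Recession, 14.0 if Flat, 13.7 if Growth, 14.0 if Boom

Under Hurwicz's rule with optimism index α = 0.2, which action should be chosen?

A1: 0.2·13.7 + 0.8·12.9 = 13.06
A2: 0.2·14.1 + 0.8·12.6 = 12.9
A3: 0.2·13.8 + 0.8·12.9 = 13.08
A4: 0.2·14.0 + 0.8·13.0 = 13.2
A5: 0.2·13.8 + 0.8·12.6 = 12.84
A6: 0.2·14.1 + 0.8·12.7 = 12.98
A7: 0.2·14.0 + 0.8·12.9 = 13.12
Highest Hurwicz score = 13.2 → A4.

A4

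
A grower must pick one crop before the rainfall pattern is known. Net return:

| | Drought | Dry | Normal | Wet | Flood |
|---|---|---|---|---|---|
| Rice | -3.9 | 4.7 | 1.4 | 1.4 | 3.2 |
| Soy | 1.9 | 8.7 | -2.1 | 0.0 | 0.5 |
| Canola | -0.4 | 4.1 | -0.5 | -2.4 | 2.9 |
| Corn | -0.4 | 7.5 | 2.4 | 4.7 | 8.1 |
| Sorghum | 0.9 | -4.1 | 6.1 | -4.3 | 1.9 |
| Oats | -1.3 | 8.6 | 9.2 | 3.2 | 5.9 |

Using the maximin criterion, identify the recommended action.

Corn

Row minima: Rice=-3.9, Soy=-2.1, Canola=-2.4, Corn=-0.4, Sorghum=-4.3, Oats=-1.3
Best worst-case = -0.4 → Corn.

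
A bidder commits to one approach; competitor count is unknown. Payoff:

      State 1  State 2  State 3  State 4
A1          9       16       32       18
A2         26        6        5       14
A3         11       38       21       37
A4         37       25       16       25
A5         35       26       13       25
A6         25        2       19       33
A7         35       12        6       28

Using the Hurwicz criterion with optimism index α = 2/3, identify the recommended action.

A4

A1: 2/3·32 + 1/3·9 = 73/3
A2: 2/3·26 + 1/3·5 = 19
A3: 2/3·38 + 1/3·11 = 29
A4: 2/3·37 + 1/3·16 = 30
A5: 2/3·35 + 1/3·13 = 83/3
A6: 2/3·33 + 1/3·2 = 68/3
A7: 2/3·35 + 1/3·6 = 76/3
Highest Hurwicz score = 30 → A4.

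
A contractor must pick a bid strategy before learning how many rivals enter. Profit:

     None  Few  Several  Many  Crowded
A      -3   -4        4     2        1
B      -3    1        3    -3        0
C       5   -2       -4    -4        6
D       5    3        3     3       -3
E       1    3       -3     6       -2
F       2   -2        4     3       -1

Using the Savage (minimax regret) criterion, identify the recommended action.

Column bests: None=5, Few=3, Several=4, Many=6, Crowded=6.
A regrets: 8, 7, 0, 4, 5 → max 8
B regrets: 8, 2, 1, 9, 6 → max 9
C regrets: 0, 5, 8, 10, 0 → max 10
D regrets: 0, 0, 1, 3, 9 → max 9
E regrets: 4, 0, 7, 0, 8 → max 8
F regrets: 3, 5, 0, 3, 7 → max 7
Smallest max regret = 7 → F.

F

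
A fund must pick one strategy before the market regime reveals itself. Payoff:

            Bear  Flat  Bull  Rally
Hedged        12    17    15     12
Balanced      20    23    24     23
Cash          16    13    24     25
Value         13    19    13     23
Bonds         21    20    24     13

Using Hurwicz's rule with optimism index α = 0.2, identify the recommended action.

Hedged: 0.2·17 + 0.8·12 = 13
Balanced: 0.2·24 + 0.8·20 = 20.8
Cash: 0.2·25 + 0.8·13 = 15.4
Value: 0.2·23 + 0.8·13 = 15
Bonds: 0.2·24 + 0.8·13 = 15.2
Highest Hurwicz score = 20.8 → Balanced.

Balanced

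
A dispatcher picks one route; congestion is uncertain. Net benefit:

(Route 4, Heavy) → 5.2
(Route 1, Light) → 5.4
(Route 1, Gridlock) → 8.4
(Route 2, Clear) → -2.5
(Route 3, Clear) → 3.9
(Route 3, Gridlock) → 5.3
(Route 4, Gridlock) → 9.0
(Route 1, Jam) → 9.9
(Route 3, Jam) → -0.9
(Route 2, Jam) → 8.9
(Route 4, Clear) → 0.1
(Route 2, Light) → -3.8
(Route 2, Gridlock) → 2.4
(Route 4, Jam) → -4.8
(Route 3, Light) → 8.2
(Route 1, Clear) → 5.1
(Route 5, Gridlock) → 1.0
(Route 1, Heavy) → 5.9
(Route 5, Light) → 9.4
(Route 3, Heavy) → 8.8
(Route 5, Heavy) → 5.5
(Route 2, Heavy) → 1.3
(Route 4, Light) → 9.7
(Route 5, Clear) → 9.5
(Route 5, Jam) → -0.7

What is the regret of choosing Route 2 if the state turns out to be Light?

Best payoff under Light is 9.7.
Regret = 9.7 − (-3.8) = 13.5.

13.5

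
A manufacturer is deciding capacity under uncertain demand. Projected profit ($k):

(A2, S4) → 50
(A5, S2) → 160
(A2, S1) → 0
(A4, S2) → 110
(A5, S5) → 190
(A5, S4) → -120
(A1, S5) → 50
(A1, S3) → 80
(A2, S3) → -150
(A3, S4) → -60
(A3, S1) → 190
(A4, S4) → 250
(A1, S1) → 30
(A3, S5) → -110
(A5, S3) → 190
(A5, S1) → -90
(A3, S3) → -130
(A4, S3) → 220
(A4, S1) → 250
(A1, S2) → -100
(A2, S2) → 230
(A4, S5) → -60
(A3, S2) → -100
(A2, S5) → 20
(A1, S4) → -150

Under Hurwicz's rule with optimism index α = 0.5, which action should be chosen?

A1: 0.5·80 + 0.5·(-150) = -35
A2: 0.5·230 + 0.5·(-150) = 40
A3: 0.5·190 + 0.5·(-130) = 30
A4: 0.5·250 + 0.5·(-60) = 95
A5: 0.5·190 + 0.5·(-120) = 35
Highest Hurwicz score = 95 → A4.

A4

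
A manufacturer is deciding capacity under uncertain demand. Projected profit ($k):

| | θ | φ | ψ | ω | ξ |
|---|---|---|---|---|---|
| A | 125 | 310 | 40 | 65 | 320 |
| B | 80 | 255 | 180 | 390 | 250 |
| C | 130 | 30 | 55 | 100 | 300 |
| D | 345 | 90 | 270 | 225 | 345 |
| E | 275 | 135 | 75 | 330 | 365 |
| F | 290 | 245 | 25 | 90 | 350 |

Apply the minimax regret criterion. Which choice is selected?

Column bests: θ=345, φ=310, ψ=270, ω=390, ξ=365.
A regrets: 220, 0, 230, 325, 45 → max 325
B regrets: 265, 55, 90, 0, 115 → max 265
C regrets: 215, 280, 215, 290, 65 → max 290
D regrets: 0, 220, 0, 165, 20 → max 220
E regrets: 70, 175, 195, 60, 0 → max 195
F regrets: 55, 65, 245, 300, 15 → max 300
Smallest max regret = 195 → E.

E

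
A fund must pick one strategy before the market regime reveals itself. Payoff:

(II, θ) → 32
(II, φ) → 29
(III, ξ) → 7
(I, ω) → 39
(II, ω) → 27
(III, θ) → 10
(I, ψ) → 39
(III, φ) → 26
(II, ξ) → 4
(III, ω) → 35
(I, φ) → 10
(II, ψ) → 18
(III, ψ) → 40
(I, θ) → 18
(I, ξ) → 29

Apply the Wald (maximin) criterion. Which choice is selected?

I

Row minima: I=10, II=4, III=7
Best worst-case = 10 → I.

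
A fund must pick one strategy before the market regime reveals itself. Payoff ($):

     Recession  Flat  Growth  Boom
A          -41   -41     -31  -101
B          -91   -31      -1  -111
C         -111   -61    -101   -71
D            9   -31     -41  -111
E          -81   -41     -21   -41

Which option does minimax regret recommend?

A

Column bests: Recession=9, Flat=-31, Growth=-1, Boom=-41.
A regrets: 50, 10, 30, 60 → max 60
B regrets: 100, 0, 0, 70 → max 100
C regrets: 120, 30, 100, 30 → max 120
D regrets: 0, 0, 40, 70 → max 70
E regrets: 90, 10, 20, 0 → max 90
Smallest max regret = 60 → A.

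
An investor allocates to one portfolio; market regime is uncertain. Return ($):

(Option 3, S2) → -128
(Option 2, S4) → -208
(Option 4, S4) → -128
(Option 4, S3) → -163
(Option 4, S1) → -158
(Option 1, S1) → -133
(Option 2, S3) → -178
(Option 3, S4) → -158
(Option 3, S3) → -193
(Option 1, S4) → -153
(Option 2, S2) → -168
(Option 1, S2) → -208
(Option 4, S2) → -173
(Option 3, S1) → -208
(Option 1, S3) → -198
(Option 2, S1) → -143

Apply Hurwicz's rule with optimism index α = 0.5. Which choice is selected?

Option 1: 0.5·(-133) + 0.5·(-208) = -170.5
Option 2: 0.5·(-143) + 0.5·(-208) = -175.5
Option 3: 0.5·(-128) + 0.5·(-208) = -168
Option 4: 0.5·(-128) + 0.5·(-173) = -150.5
Highest Hurwicz score = -150.5 → Option 4.

Option 4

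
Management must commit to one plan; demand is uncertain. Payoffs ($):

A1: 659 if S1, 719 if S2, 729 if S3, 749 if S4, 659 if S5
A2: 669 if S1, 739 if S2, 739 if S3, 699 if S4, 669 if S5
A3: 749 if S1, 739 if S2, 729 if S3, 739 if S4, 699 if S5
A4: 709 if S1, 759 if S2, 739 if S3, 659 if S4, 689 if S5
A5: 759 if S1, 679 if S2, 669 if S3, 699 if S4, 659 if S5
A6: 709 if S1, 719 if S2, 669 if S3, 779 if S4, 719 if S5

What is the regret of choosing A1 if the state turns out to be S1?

100

Best payoff under S1 is 759.
Regret = 759 − 659 = 100.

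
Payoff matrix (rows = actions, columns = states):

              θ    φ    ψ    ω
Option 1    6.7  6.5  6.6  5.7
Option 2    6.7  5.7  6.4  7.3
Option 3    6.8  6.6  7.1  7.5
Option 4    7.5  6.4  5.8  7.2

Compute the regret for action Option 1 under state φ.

Best payoff under φ is 6.6.
Regret = 6.6 − 6.5 = 0.1.

0.1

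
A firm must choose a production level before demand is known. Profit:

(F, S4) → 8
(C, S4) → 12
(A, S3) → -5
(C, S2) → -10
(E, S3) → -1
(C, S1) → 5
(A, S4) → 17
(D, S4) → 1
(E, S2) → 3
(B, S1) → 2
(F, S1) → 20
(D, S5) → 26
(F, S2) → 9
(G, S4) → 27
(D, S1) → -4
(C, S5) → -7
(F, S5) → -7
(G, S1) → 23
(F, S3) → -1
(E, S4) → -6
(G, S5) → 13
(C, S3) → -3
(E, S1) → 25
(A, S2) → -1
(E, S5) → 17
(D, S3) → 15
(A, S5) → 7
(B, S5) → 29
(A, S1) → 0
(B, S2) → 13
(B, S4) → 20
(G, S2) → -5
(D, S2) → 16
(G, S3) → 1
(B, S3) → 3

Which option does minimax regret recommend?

Column bests: S1=25, S2=16, S3=15, S4=27, S5=29.
A regrets: 25, 17, 20, 10, 22 → max 25
B regrets: 23, 3, 12, 7, 0 → max 23
C regrets: 20, 26, 18, 15, 36 → max 36
D regrets: 29, 0, 0, 26, 3 → max 29
E regrets: 0, 13, 16, 33, 12 → max 33
F regrets: 5, 7, 16, 19, 36 → max 36
G regrets: 2, 21, 14, 0, 16 → max 21
Smallest max regret = 21 → G.

G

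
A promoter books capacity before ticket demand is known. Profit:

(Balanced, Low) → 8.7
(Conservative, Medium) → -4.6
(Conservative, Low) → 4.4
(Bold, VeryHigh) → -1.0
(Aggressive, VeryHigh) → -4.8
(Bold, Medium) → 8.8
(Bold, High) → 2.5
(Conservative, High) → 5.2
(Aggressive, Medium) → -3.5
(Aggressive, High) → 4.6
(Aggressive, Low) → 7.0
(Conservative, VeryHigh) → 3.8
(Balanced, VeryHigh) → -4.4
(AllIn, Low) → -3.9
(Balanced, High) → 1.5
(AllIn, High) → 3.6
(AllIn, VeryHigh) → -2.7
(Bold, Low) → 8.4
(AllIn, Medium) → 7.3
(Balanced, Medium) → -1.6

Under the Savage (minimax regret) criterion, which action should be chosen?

Bold

Column bests: Low=8.7, Medium=8.8, High=5.2, VeryHigh=3.8.
Conservative regrets: 4.3, 13.4, 0.0, 0.0 → max 13.4
Balanced regrets: 0.0, 10.4, 3.7, 8.2 → max 10.4
Aggressive regrets: 1.7, 12.3, 0.6, 8.6 → max 12.3
Bold regrets: 0.3, 0.0, 2.7, 4.8 → max 4.8
AllIn regrets: 12.6, 1.5, 1.6, 6.5 → max 12.6
Smallest max regret = 4.8 → Bold.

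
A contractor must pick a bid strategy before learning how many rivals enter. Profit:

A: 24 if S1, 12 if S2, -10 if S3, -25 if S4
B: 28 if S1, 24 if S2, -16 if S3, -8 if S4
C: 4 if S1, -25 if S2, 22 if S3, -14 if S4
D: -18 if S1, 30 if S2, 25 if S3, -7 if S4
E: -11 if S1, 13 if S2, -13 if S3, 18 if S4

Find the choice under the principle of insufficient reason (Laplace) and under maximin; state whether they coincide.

laplace → D; maximin → E (disagree)

Row averages: A=0.25, B=7, C=-3.25, D=7.5, E=1.75
Highest average = 7.5 → D.
Row minima: A=-25, B=-16, C=-25, D=-18, E=-13
Best worst-case = -13 → E.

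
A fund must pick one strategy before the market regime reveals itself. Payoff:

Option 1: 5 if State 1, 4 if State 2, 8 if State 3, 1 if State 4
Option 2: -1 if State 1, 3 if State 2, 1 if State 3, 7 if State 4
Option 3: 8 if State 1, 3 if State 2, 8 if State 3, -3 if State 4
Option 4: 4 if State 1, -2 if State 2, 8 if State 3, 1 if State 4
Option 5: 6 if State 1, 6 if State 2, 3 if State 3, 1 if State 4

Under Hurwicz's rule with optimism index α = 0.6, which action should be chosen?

Option 1: 0.6·8 + 0.4·1 = 5.2
Option 2: 0.6·7 + 0.4·(-1) = 3.8
Option 3: 0.6·8 + 0.4·(-3) = 3.6
Option 4: 0.6·8 + 0.4·(-2) = 4
Option 5: 0.6·6 + 0.4·1 = 4
Highest Hurwicz score = 5.2 → Option 1.

Option 1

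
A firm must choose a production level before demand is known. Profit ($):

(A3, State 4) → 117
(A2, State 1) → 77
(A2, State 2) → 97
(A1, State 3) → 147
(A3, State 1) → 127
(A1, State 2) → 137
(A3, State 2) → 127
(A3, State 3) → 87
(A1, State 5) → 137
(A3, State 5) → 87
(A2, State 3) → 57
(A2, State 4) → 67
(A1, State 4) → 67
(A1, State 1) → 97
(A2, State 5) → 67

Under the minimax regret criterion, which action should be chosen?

A1

Column bests: State 1=127, State 2=137, State 3=147, State 4=117, State 5=137.
A1 regrets: 30, 0, 0, 50, 0 → max 50
A2 regrets: 50, 40, 90, 50, 70 → max 90
A3 regrets: 0, 10, 60, 0, 50 → max 60
Smallest max regret = 50 → A1.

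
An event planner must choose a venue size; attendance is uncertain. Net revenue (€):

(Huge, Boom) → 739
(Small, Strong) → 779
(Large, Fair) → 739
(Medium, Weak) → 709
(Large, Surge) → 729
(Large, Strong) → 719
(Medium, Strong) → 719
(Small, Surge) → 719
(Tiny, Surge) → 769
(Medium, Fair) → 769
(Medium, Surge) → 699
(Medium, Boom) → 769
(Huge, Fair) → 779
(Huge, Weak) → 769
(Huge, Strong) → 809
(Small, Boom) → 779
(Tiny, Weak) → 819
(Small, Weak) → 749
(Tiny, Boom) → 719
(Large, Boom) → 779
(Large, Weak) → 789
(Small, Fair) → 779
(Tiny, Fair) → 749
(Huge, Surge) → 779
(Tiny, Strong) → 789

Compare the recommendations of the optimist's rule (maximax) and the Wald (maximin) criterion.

Row maxima: Tiny=819, Small=779, Medium=769, Large=789, Huge=809
Best best-case = 819 → Tiny.
Row minima: Tiny=719, Small=719, Medium=699, Large=719, Huge=739
Best worst-case = 739 → Huge.

maximax → Tiny; maximin → Huge (disagree)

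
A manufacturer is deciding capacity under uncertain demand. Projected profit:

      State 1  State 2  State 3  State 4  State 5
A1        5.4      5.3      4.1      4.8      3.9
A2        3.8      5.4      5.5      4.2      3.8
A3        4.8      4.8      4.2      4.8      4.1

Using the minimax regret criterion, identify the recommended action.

A3

Column bests: State 1=5.4, State 2=5.4, State 3=5.5, State 4=4.8, State 5=4.1.
A1 regrets: 0.0, 0.1, 1.4, 0.0, 0.2 → max 1.4
A2 regrets: 1.6, 0.0, 0.0, 0.6, 0.3 → max 1.6
A3 regrets: 0.6, 0.6, 1.3, 0.0, 0.0 → max 1.3
Smallest max regret = 1.3 → A3.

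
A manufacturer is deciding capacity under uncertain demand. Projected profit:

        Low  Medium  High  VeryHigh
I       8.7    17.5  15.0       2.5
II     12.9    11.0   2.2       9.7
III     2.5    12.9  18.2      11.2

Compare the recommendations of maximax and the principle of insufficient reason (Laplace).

Row maxima: I=17.5, II=12.9, III=18.2
Best best-case = 18.2 → III.
Row averages: I=10.925, II=8.95, III=11.2
Highest average = 11.2 → III.

maximax → III; laplace → III (agree)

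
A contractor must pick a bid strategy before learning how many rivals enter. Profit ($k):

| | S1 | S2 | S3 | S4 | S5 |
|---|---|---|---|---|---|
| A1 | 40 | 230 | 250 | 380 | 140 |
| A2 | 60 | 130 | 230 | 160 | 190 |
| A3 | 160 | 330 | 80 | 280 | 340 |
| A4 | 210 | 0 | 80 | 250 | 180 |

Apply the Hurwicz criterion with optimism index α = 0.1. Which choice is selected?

A3

A1: 0.1·380 + 0.9·40 = 74
A2: 0.1·230 + 0.9·60 = 77
A3: 0.1·340 + 0.9·80 = 106
A4: 0.1·250 + 0.9·0 = 25
Highest Hurwicz score = 106 → A3.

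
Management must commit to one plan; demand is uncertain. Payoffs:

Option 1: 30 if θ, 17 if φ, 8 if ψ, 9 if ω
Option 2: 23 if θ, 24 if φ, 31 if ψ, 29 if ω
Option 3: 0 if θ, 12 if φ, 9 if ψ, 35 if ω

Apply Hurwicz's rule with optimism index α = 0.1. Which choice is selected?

Option 2

Option 1: 0.1·30 + 0.9·8 = 10.2
Option 2: 0.1·31 + 0.9·23 = 23.8
Option 3: 0.1·35 + 0.9·0 = 3.5
Highest Hurwicz score = 23.8 → Option 2.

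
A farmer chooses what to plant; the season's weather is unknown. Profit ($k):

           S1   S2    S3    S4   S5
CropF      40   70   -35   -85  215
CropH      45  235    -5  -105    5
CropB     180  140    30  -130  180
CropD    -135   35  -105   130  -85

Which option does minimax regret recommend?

Column bests: S1=180, S2=235, S3=30, S4=130, S5=215.
CropF regrets: 140, 165, 65, 215, 0 → max 215
CropH regrets: 135, 0, 35, 235, 210 → max 235
CropB regrets: 0, 95, 0, 260, 35 → max 260
CropD regrets: 315, 200, 135, 0, 300 → max 315
Smallest max regret = 215 → CropF.

CropF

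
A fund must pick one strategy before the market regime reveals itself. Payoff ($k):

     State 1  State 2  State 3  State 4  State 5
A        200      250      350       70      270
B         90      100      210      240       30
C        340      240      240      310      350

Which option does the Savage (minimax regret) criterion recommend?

C

Column bests: State 1=340, State 2=250, State 3=350, State 4=310, State 5=350.
A regrets: 140, 0, 0, 240, 80 → max 240
B regrets: 250, 150, 140, 70, 320 → max 320
C regrets: 0, 10, 110, 0, 0 → max 110
Smallest max regret = 110 → C.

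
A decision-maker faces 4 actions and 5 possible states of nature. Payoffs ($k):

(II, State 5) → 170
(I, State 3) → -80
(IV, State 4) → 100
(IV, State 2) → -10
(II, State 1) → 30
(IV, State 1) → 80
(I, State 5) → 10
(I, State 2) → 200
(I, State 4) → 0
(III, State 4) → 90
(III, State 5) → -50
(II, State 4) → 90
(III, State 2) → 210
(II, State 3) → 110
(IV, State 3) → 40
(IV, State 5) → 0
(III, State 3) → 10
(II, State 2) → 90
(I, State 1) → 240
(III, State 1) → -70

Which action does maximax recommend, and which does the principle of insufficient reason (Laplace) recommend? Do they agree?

maximax → I; laplace → II (disagree)

Row maxima: I=240, II=170, III=210, IV=100
Best best-case = 240 → I.
Row averages: I=74, II=98, III=38, IV=42
Highest average = 98 → II.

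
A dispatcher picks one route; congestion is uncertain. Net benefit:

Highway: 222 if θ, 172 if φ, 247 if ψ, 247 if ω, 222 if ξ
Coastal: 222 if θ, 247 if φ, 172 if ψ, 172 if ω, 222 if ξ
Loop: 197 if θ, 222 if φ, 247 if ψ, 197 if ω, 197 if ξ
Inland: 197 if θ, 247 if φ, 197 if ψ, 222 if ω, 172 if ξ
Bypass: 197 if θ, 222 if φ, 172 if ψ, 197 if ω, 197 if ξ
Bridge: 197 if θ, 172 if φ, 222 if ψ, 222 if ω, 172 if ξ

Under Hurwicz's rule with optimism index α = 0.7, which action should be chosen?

Highway: 0.7·247 + 0.3·172 = 224.5
Coastal: 0.7·247 + 0.3·172 = 224.5
Loop: 0.7·247 + 0.3·197 = 232
Inland: 0.7·247 + 0.3·172 = 224.5
Bypass: 0.7·222 + 0.3·172 = 207
Bridge: 0.7·222 + 0.3·172 = 207
Highest Hurwicz score = 232 → Loop.

Loop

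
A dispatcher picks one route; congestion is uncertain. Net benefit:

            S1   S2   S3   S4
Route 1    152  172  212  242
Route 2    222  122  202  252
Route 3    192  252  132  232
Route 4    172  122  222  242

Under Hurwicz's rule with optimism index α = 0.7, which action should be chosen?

Route 1: 0.7·242 + 0.3·152 = 215
Route 2: 0.7·252 + 0.3·122 = 213
Route 3: 0.7·252 + 0.3·132 = 216
Route 4: 0.7·242 + 0.3·122 = 206
Highest Hurwicz score = 216 → Route 3.

Route 3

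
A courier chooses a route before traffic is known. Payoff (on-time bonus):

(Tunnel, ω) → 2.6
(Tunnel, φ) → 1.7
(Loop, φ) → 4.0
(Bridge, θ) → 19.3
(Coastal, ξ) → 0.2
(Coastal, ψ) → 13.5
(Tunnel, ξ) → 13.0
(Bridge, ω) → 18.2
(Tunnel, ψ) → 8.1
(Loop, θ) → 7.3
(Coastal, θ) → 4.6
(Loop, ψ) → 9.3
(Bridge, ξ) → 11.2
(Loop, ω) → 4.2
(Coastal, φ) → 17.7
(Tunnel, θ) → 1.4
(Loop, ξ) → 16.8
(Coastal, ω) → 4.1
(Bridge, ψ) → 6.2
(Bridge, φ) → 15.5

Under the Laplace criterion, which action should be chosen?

Row averages: Bridge=14.08, Loop=8.32, Coastal=8.02, Tunnel=5.36
Highest average = 14.08 → Bridge.

Bridge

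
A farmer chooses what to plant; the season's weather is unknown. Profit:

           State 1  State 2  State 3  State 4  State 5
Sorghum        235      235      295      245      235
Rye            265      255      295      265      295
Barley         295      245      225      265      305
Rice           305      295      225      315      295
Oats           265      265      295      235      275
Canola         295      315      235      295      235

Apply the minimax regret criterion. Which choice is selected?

Column bests: State 1=305, State 2=315, State 3=295, State 4=315, State 5=305.
Sorghum regrets: 70, 80, 0, 70, 70 → max 80
Rye regrets: 40, 60, 0, 50, 10 → max 60
Barley regrets: 10, 70, 70, 50, 0 → max 70
Rice regrets: 0, 20, 70, 0, 10 → max 70
Oats regrets: 40, 50, 0, 80, 30 → max 80
Canola regrets: 10, 0, 60, 20, 70 → max 70
Smallest max regret = 60 → Rye.

Rye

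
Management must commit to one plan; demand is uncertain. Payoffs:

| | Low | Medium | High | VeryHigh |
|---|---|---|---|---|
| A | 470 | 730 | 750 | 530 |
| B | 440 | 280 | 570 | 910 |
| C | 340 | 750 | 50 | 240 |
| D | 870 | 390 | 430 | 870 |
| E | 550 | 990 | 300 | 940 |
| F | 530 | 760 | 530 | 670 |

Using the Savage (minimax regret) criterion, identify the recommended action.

Column bests: Low=870, Medium=990, High=750, VeryHigh=940.
A regrets: 400, 260, 0, 410 → max 410
B regrets: 430, 710, 180, 30 → max 710
C regrets: 530, 240, 700, 700 → max 700
D regrets: 0, 600, 320, 70 → max 600
E regrets: 320, 0, 450, 0 → max 450
F regrets: 340, 230, 220, 270 → max 340
Smallest max regret = 340 → F.

F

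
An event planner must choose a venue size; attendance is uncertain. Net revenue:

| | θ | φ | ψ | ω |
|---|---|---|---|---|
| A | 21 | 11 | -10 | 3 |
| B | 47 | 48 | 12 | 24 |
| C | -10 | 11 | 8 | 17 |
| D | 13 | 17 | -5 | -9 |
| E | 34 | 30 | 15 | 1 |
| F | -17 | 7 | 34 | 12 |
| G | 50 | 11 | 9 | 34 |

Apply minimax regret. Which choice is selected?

B

Column bests: θ=50, φ=48, ψ=34, ω=34.
A regrets: 29, 37, 44, 31 → max 44
B regrets: 3, 0, 22, 10 → max 22
C regrets: 60, 37, 26, 17 → max 60
D regrets: 37, 31, 39, 43 → max 43
E regrets: 16, 18, 19, 33 → max 33
F regrets: 67, 41, 0, 22 → max 67
G regrets: 0, 37, 25, 0 → max 37
Smallest max regret = 22 → B.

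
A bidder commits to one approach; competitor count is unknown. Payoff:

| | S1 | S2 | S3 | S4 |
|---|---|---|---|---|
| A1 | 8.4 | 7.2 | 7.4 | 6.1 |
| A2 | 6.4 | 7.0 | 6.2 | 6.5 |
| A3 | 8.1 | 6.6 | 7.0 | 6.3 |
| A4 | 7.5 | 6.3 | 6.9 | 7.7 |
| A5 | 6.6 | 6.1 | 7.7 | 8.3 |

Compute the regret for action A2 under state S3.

1.5

Best payoff under S3 is 7.7.
Regret = 7.7 − 6.2 = 1.5.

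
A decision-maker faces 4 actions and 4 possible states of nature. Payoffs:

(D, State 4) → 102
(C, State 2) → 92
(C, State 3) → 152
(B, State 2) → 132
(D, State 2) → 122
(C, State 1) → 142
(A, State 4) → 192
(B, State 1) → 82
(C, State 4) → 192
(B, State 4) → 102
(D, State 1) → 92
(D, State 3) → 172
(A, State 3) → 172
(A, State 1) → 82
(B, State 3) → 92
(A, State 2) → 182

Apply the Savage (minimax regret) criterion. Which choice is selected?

A

Column bests: State 1=142, State 2=182, State 3=172, State 4=192.
A regrets: 60, 0, 0, 0 → max 60
B regrets: 60, 50, 80, 90 → max 90
C regrets: 0, 90, 20, 0 → max 90
D regrets: 50, 60, 0, 90 → max 90
Smallest max regret = 60 → A.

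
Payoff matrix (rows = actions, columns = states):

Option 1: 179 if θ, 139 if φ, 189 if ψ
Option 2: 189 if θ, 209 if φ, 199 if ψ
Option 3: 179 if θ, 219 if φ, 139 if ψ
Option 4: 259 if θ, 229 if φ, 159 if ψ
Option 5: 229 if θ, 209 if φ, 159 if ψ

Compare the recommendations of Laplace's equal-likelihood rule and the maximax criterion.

Row averages: Option 1=169, Option 2=199, Option 3=179, Option 4=647/3, Option 5=199
Highest average = 647/3 → Option 4.
Row maxima: Option 1=189, Option 2=209, Option 3=219, Option 4=259, Option 5=229
Best best-case = 259 → Option 4.

laplace → Option 4; maximax → Option 4 (agree)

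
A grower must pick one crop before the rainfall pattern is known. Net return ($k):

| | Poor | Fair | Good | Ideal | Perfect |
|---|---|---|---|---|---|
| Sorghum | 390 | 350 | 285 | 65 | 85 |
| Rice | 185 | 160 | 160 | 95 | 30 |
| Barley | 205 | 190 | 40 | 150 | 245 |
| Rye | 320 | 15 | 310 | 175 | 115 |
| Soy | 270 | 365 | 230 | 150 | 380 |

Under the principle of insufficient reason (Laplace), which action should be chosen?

Row averages: Sorghum=235, Rice=126, Barley=166, Rye=187, Soy=279
Highest average = 279 → Soy.

Soy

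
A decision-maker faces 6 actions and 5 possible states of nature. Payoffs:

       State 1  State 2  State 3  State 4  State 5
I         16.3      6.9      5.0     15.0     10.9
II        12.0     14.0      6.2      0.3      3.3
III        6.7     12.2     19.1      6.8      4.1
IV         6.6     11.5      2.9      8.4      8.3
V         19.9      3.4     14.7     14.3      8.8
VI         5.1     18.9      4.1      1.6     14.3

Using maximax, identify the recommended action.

V

Row maxima: I=16.3, II=14.0, III=19.1, IV=11.5, V=19.9, VI=18.9
Best best-case = 19.9 → V.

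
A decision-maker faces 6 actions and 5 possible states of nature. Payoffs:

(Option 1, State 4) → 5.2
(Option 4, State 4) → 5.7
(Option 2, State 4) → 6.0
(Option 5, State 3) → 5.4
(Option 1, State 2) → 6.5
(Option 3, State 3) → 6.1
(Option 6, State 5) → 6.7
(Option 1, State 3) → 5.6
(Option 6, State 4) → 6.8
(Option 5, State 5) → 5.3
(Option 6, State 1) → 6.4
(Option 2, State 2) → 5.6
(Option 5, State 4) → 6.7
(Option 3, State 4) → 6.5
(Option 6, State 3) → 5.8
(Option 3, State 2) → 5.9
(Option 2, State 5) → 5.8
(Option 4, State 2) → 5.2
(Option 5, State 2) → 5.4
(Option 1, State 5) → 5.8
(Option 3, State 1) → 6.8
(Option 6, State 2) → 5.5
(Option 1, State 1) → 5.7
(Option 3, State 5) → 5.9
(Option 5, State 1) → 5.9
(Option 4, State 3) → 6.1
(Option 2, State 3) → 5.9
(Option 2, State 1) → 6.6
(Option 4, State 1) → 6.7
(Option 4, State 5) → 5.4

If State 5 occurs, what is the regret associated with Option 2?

0.9

Best payoff under State 5 is 6.7.
Regret = 6.7 − 5.8 = 0.9.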